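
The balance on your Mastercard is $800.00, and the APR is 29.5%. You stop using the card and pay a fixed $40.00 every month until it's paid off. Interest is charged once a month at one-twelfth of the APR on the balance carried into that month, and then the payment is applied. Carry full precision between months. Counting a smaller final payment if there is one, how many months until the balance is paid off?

28 payments

Monthly rate r = 29.5%/12 = 2.45833% = 0.0245833.
Recurrence: B ← B·(1+r) − $40.00.
Month 1: interest $19.67; balance after payment $779.67.
Month 2: interest $19.17; balance after payment $758.83.
Closed form: n = −ln(1 − rB₀/P)/ln(1+r) = −ln(0.50833)/ln(1.02458) ≈ 27.860, so the balance reaches zero during payment 28.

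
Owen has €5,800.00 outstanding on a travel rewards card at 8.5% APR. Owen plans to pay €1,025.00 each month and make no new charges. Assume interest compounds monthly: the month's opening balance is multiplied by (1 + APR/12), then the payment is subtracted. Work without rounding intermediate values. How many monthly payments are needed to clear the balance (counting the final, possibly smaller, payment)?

Monthly rate r = 8.5%/12 = 0.708333% = 0.00708333.
Recurrence: B ← B·(1+r) − €1,025.00.
Month 1: interest €41.08; balance after payment €4,816.08.
Month 2: interest €34.11; balance after payment €3,825.20.
Month 3: interest €27.10; balance after payment €2,827.29.
Month 4: interest €20.03; balance after payment €1,822.32.
Month 5: interest €12.91; balance after payment €810.23.
Month 6: interest €5.74; balance after payment €0.00.

6 payments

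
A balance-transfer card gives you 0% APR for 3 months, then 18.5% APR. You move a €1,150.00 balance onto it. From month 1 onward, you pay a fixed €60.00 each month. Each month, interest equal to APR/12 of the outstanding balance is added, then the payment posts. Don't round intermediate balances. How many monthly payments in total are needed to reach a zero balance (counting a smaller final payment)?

22 months

Promo months 1–3 at r₀ = 0%/12 = 0; months 4+ at r₁ = 18.5%/12 = 0.0154167.
After month 3 (no interest yet): B = €1,150.00 − 3·€60.00 = €970.00.
Then at r₁ with €60.00/mo: n₂ = −ln(1 − r₁·B/P)/ln(1+r₁) ≈ 18.74 → 19 more payments.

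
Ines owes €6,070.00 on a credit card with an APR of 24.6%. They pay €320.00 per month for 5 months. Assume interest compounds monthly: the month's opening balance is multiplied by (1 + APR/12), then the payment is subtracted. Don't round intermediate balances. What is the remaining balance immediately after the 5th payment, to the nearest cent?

€5,051.25

Monthly rate r = 24.6%/12 = 2.05% = 0.0205.
Each month: B ← B·(1+r) − €320.00.
Month 1: interest €124.44; balance after payment €5,874.44.
Month 2: interest €120.43; balance after payment €5,674.86.
Month 3: interest €116.33; balance after payment €5,471.20.
Month 4: interest €112.16; balance after payment €5,263.36.
Month 5: interest €107.90; balance after payment €5,051.25.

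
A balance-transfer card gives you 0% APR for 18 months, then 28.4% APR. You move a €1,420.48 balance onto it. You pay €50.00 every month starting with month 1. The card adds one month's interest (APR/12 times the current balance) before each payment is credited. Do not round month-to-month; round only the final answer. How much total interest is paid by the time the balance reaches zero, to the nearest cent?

€84.16

Promo months 1–18 at r₀ = 0%/12 = 0; months 19+ at r₁ = 28.4%/12 = 0.0236667.
After month 18 (no interest yet): B = €1,420.48 − 18·€50.00 = €520.48.
Then at r₁ with €50.00/mo: n₂ = −ln(1 − r₁·B/P)/ln(1+r₁) ≈ 12.09 → 13 more payments.
Total paid = 30·€50.00 + €4.64 = €1,504.64; interest = €1,504.64 − €1,420.48 = €84.16.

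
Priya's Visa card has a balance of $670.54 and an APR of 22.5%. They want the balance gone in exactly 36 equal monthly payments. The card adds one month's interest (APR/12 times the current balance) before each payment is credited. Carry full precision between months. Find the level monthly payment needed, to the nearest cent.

$25.78

Monthly rate r = 22.5%/12 = 1.875% = 0.01875.
Level-payment amortization: P = B₀·r / (1 − (1+r)^(−n)) = 670.54·0.01875 / (1 − 1.01875^(−36)).
Denominator 1 − (1+r)^(−36) = 0.487651325.
P = 12.5726 / 0.487651325 ≈ 25.78.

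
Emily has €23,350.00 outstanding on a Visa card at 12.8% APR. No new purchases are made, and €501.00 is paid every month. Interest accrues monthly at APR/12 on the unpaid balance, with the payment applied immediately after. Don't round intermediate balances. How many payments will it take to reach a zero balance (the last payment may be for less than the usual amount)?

65 payments

Monthly rate r = 12.8%/12 = 1.06667% = 0.0106667.
Recurrence: B ← B·(1+r) − €501.00.
Month 1: interest €249.07; balance after payment €23,098.07.
Month 2: interest €246.38; balance after payment €22,843.45.
Closed form: n = −ln(1 − rB₀/P)/ln(1+r) = −ln(0.50286)/ln(1.01067) ≈ 64.791, so the balance reaches zero during payment 65.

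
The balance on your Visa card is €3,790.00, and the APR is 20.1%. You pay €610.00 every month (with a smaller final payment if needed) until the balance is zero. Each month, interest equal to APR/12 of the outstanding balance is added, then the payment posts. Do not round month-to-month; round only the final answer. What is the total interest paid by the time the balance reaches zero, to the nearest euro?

Monthly rate r = 20.1%/12 = 1.675% = 0.01675.
Payoff takes n = ⌈−ln(1 − rB₀/P)/ln(1+r)⌉ = ⌈6.616⌉ = 7 payments; the last is €376.68.
Total paid = 6·€610.00 + €376.68 = €4,036.68.
Total interest = total paid − principal = €4,036.68 − €3,790.00 = €246.68.

€247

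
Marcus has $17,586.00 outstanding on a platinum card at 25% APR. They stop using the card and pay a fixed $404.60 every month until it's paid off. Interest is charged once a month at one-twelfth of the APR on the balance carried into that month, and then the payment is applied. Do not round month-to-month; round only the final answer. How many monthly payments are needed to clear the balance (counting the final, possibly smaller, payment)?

Monthly rate r = 25%/12 = 2.08333% = 0.0208333.
Recurrence: B ← B·(1+r) − $404.60.
Month 1: interest $366.38; balance after payment $17,547.78.
Month 2: interest $365.58; balance after payment $17,508.75.
Closed form: n = −ln(1 − rB₀/P)/ln(1+r) = −ln(0.094476)/ln(1.02083) ≈ 114.427, so the balance reaches zero during payment 115.

115 months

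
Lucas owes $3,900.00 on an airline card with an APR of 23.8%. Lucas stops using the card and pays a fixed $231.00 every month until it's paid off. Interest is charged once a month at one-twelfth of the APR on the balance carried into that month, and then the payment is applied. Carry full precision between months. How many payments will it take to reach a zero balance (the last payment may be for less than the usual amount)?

Monthly rate r = 23.8%/12 = 1.98333% = 0.0198333.
Recurrence: B ← B·(1+r) − $231.00.
Month 1: interest $77.35; balance after payment $3,746.35.
Month 2: interest $74.30; balance after payment $3,589.65.
Closed form: n = −ln(1 − rB₀/P)/ln(1+r) = −ln(0.66515)/ln(1.01983) ≈ 20.762, so the balance reaches zero during payment 21.

21 months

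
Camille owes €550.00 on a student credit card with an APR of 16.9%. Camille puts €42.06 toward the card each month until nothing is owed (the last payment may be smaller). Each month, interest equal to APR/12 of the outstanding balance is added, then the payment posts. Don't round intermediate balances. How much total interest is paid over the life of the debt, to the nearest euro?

Monthly rate r = 16.9%/12 = 1.40833% = 0.0140833.
Payoff takes n = ⌈−ln(1 − rB₀/P)/ln(1+r)⌉ = ⌈14.554⌉ = 15 payments; the last is €23.37.
Total paid = 14·€42.06 + €23.37 = €612.21.
Total interest = total paid − principal = €612.21 − €550.00 = €62.21.

€62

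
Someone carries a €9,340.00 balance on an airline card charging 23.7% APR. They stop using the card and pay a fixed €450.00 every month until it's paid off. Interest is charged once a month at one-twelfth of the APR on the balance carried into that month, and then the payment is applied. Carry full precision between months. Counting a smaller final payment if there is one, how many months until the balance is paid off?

27 months

Monthly rate r = 23.7%/12 = 1.975% = 0.01975.
Recurrence: B ← B·(1+r) − €450.00.
Month 1: interest €184.47; balance after payment €9,074.47.
Month 2: interest €179.22; balance after payment €8,803.69.
Closed form: n = −ln(1 − rB₀/P)/ln(1+r) = −ln(0.59008)/ln(1.01975) ≈ 26.972, so the balance reaches zero during payment 27.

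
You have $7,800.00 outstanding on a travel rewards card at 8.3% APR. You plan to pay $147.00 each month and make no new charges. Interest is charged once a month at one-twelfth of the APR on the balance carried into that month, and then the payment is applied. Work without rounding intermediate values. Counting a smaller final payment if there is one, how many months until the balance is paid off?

67 payments

Monthly rate r = 8.3%/12 = 0.691667% = 0.00691667.
Recurrence: B ← B·(1+r) − $147.00.
Month 1: interest $53.95; balance after payment $7,706.95.
Month 2: interest $53.31; balance after payment $7,613.26.
Closed form: n = −ln(1 − rB₀/P)/ln(1+r) = −ln(0.63299)/ln(1.00692) ≈ 66.343, so the balance reaches zero during payment 67.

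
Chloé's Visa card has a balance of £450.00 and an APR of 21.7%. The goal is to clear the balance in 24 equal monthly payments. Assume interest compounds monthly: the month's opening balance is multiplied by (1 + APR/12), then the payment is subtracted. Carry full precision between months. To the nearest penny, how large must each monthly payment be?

£23.28

Monthly rate r = 21.7%/12 = 1.80833% = 0.0180833.
Level-payment amortization: P = B₀·r / (1 − (1+r)^(−n)) = 450.00·0.0180833 / (1 − 1.01808^(−24)).
Denominator 1 − (1+r)^(−24) = 0.349570647.
P = 8.1375 / 0.349570647 ≈ 23.28.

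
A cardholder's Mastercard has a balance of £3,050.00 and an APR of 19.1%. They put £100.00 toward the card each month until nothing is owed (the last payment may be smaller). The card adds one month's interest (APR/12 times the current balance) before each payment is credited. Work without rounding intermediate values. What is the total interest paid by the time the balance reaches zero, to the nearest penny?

Monthly rate r = 19.1%/12 = 1.59167% = 0.0159167.
Payoff takes n = ⌈−ln(1 − rB₀/P)/ln(1+r)⌉ = ⌈42.079⌉ = 43 payments; the last is £7.93.
Total paid = 42·£100.00 + £7.93 = £4,207.93.
Total interest = total paid − principal = £4,207.93 − £3,050.00 = £1,157.93.

£1,157.93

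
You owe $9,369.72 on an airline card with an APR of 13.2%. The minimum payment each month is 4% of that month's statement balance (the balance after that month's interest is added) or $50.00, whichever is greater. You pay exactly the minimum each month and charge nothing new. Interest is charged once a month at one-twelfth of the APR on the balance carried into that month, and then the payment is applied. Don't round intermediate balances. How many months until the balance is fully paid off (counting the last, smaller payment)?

Monthly rate r = 13.2%/12 = 1.1% = 0.011.
While 4% of the post-interest balance exceeds $50.00, each month B ← (B·(1+r))·(1 − 0.04), i.e. B shrinks by the factor (1+r)·0.96 = 0.97056.
This holds for months 1–68. Entering month 69 the balance is $1,228.14; 4% of the post-interest balance is now below $50.00, so the flat $50.00 minimum applies from here.
From month 69 a fixed $50.00 at rate r clears $1,228.14 in 29 more payments. Total: 68 + 29 = 97 months.

97 months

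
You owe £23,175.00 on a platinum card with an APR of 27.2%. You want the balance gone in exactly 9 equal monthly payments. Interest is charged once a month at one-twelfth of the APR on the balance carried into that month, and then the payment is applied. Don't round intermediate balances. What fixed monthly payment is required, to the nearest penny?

£2,875.55

Monthly rate r = 27.2%/12 = 2.26667% = 0.0226667.
Level-payment amortization: P = B₀·r / (1 − (1+r)^(−n)) = 23175.00·0.0226667 / (1 − 1.02267^(−9)).
Denominator 1 − (1+r)^(−9) = 0.182678177.
P = 525.3 / 0.182678177 ≈ 2875.55.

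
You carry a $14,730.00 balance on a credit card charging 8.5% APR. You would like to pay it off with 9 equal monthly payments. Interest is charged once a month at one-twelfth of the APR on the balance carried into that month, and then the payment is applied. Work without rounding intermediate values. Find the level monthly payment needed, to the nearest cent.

$1,695.18

Monthly rate r = 8.5%/12 = 0.708333% = 0.00708333.
Level-payment amortization: P = B₀·r / (1 − (1+r)^(−n)) = 14730.00·0.00708333 / (1 − 1.00708^(−9)).
Denominator 1 − (1+r)^(−9) = 0.0615496044.
P = 104.337 / 0.0615496044 ≈ 1695.18.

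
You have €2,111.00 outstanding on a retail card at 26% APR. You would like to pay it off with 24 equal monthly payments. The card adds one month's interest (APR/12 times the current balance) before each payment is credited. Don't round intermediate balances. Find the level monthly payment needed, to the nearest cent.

€113.73

Monthly rate r = 26%/12 = 2.16667% = 0.0216667.
Level-payment amortization: P = B₀·r / (1 − (1+r)^(−n)) = 2111.00·0.0216667 / (1 − 1.02167^(−24)).
Denominator 1 − (1+r)^(−24) = 0.402168739.
P = 45.7383 / 0.402168739 ≈ 113.73.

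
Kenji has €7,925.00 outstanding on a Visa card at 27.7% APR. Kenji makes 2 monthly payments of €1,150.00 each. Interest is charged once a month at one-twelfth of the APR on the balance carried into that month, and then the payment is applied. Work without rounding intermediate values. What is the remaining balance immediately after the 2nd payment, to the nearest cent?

€5,968.55

Monthly rate r = 27.7%/12 = 2.30833% = 0.0230833.
Each month: B ← B·(1+r) − €1,150.00.
Month 1: interest €182.94; balance after payment €6,957.94.
Month 2: interest €160.61; balance after payment €5,968.55.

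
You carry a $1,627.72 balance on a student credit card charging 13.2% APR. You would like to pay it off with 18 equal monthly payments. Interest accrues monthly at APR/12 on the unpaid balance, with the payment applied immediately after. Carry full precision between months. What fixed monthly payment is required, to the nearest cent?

$100.17

Monthly rate r = 13.2%/12 = 1.1% = 0.011.
Level-payment amortization: P = B₀·r / (1 − (1+r)^(−n)) = 1627.72·0.011 / (1 − 1.011^(−18)).
Denominator 1 − (1+r)^(−18) = 0.178742782.
P = 17.9049 / 0.178742782 ≈ 100.17.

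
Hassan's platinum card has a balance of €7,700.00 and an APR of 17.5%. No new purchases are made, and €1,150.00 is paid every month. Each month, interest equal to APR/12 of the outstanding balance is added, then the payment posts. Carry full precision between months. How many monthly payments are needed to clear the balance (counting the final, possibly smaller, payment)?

8 months

Monthly rate r = 17.5%/12 = 1.45833% = 0.0145833.
Recurrence: B ← B·(1+r) − €1,150.00.
Month 1: interest €112.29; balance after payment €6,662.29.
Month 2: interest €97.16; balance after payment €5,609.45.
Closed form: n = −ln(1 − rB₀/P)/ln(1+r) = −ln(0.90236)/ln(1.01458) ≈ 7.097, so the balance reaches zero during payment 8.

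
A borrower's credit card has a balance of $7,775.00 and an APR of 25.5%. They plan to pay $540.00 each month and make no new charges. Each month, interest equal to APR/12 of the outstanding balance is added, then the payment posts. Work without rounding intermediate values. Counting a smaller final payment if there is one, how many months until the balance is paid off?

18 payments

Monthly rate r = 25.5%/12 = 2.125% = 0.02125.
Recurrence: B ← B·(1+r) − $540.00.
Month 1: interest $165.22; balance after payment $7,400.22.
Month 2: interest $157.25; balance after payment $7,017.47.
Closed form: n = −ln(1 − rB₀/P)/ln(1+r) = −ln(0.69404)/ln(1.02125) ≈ 17.369, so the balance reaches zero during payment 18.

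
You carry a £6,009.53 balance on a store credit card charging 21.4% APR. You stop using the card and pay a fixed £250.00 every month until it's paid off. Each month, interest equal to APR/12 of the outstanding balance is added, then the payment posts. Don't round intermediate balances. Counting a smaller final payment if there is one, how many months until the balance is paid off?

32 months

Monthly rate r = 21.4%/12 = 1.78333% = 0.0178333.
Recurrence: B ← B·(1+r) − £250.00.
Month 1: interest £107.17; balance after payment £5,866.70.
Month 2: interest £104.62; balance after payment £5,721.32.
Closed form: n = −ln(1 − rB₀/P)/ln(1+r) = −ln(0.57132)/ln(1.01783) ≈ 31.670, so the balance reaches zero during payment 32.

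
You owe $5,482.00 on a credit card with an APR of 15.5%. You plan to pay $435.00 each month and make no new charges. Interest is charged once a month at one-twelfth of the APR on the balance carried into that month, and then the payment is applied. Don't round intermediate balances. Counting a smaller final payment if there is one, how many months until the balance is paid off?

Monthly rate r = 15.5%/12 = 1.29167% = 0.0129167.
Recurrence: B ← B·(1+r) − $435.00.
Month 1: interest $70.81; balance after payment $5,117.81.
Month 2: interest $66.11; balance after payment $4,748.91.
Closed form: n = −ln(1 − rB₀/P)/ln(1+r) = −ln(0.83722)/ln(1.01292) ≈ 13.844, so the balance reaches zero during payment 14.

14 payments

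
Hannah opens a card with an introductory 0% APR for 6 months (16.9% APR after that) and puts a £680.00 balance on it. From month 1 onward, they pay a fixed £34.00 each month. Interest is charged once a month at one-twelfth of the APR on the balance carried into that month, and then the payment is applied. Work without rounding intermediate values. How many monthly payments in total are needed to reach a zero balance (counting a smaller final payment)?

Promo months 1–6 at r₀ = 0%/12 = 0; months 7+ at r₁ = 16.9%/12 = 0.0140833.
After month 6 (no interest yet): B = £680.00 − 6·£34.00 = £476.00.
Then at r₁ with £34.00/mo: n₂ = −ln(1 − r₁·B/P)/ln(1+r₁) ≈ 15.70 → 16 more payments.

22 months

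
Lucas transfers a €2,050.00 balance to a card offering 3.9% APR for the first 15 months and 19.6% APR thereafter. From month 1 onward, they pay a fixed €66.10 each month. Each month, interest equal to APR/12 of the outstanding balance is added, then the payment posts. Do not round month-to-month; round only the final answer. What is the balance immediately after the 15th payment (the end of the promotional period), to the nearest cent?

€1,137.87

Promo months 1–15 at r₀ = 3.9%/12 = 0.00325; months 16+ at r₁ = 19.6%/12 = 0.0163333.
After month 15: iterate B ← B·(1+r₀) − €66.10 for 15 months → €1,137.87.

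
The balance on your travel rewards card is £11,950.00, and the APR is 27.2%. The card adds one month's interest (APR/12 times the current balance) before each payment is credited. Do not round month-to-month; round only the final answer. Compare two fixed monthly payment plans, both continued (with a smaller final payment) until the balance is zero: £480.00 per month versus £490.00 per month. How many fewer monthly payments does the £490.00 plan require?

Monthly rate r = 27.2%/12 = 2.26667% = 0.0226667.
At £480.00/mo: n = ⌈−ln(1 − rB₀/P)/ln(1+r)⌉ = 38 payments (last £32.70); total interest = total paid − £11,950.00 = £5,842.70.
At £490.00/mo: 36 payments (last £443.16); total interest £5,643.16.
Payments saved = 38 − 36 = 2.

2 fewer payments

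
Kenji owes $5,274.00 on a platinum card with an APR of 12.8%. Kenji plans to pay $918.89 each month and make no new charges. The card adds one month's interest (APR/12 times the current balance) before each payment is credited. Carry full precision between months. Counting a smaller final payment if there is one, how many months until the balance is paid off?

6 months

Monthly rate r = 12.8%/12 = 1.06667% = 0.0106667.
Recurrence: B ← B·(1+r) − $918.89.
Month 1: interest $56.26; balance after payment $4,411.37.
Month 2: interest $47.05; balance after payment $3,539.53.
Month 3: interest $37.75; balance after payment $2,658.40.
Month 4: interest $28.36; balance after payment $1,767.86.
Month 5: interest $18.86; balance after payment $867.83.
Month 6: interest $9.26; balance after payment $0.00.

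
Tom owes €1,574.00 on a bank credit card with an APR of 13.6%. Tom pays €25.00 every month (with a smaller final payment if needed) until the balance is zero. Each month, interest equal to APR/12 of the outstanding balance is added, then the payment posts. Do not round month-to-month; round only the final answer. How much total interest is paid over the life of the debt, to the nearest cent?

€1,199.36

Monthly rate r = 13.6%/12 = 1.13333% = 0.0113333.
Payoff takes n = ⌈−ln(1 − rB₀/P)/ln(1+r)⌉ = ⌈110.934⌉ = 111 payments; the last is €23.36.
Total paid = 110·€25.00 + €23.36 = €2,773.36.
Total interest = total paid − principal = €2,773.36 − €1,574.00 = €1,199.36.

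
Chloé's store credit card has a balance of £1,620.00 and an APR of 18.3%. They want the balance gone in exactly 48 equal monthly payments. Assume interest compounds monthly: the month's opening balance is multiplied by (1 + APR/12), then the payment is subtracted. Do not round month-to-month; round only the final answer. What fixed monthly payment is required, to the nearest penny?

Monthly rate r = 18.3%/12 = 1.525% = 0.01525.
Level-payment amortization: P = B₀·r / (1 − (1+r)^(−n)) = 1620.00·0.01525 / (1 − 1.01525^(−48)).
Denominator 1 − (1+r)^(−48) = 0.516389092.
P = 24.705 / 0.516389092 ≈ 47.84.

£47.84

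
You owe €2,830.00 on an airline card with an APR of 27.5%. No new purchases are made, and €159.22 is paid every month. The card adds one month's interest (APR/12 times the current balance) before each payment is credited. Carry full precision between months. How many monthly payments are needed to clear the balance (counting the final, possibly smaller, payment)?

Monthly rate r = 27.5%/12 = 2.29167% = 0.0229167.
Recurrence: B ← B·(1+r) − €159.22.
Month 1: interest €64.85; balance after payment €2,735.63.
Month 2: interest €62.69; balance after payment €2,639.11.
Closed form: n = −ln(1 − rB₀/P)/ln(1+r) = −ln(0.59268)/ln(1.02292) ≈ 23.087, so the balance reaches zero during payment 24.

24 months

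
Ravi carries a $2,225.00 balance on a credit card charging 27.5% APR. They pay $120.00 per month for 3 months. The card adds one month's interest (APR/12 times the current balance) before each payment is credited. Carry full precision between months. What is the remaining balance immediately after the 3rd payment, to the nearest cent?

Monthly rate r = 27.5%/12 = 2.29167% = 0.0229167.
Each month: B ← B·(1+r) − $120.00.
Month 1: interest $50.99; balance after payment $2,155.99.
Month 2: interest $49.41; balance after payment $2,085.40.
Month 3: interest $47.79; balance after payment $2,013.19.

$2,013.19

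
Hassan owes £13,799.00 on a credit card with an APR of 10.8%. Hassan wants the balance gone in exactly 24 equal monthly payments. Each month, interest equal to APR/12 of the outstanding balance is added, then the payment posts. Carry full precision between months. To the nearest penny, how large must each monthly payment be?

Monthly rate r = 10.8%/12 = 0.9% = 0.009.
Level-payment amortization: P = B₀·r / (1 − (1+r)^(−n)) = 13799.00·0.009 / (1 − 1.009^(−24)).
Denominator 1 − (1+r)^(−24) = 0.193485815.
P = 124.191 / 0.193485815 ≈ 641.86.

£641.86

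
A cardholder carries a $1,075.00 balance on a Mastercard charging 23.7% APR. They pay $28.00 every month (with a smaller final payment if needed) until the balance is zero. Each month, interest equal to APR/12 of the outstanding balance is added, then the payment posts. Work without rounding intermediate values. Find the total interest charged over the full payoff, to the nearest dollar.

Monthly rate r = 23.7%/12 = 1.975% = 0.01975.
Payoff takes n = ⌈−ln(1 − rB₀/P)/ln(1+r)⌉ = ⌈72.601⌉ = 73 payments; the last is $16.89.
Total paid = 72·$28.00 + $16.89 = $2,032.89.
Total interest = total paid − principal = $2,032.89 − $1,075.00 = $957.89.

$958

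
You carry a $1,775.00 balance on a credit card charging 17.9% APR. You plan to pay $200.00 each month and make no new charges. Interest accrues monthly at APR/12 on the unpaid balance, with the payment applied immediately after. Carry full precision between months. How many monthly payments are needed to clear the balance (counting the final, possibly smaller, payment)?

Monthly rate r = 17.9%/12 = 1.49167% = 0.0149167.
Recurrence: B ← B·(1+r) − $200.00.
Month 1: interest $26.48; balance after payment $1,601.48.
Month 2: interest $23.89; balance after payment $1,425.37.
Closed form: n = −ln(1 − rB₀/P)/ln(1+r) = −ln(0.86761)/ln(1.01492) ≈ 9.591, so the balance reaches zero during payment 10.

10 months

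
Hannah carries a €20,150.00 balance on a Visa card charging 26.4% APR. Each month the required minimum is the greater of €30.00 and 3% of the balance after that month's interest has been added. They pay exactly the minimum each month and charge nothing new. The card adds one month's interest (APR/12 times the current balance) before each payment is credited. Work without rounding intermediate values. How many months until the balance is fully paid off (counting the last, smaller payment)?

406 months

Monthly rate r = 26.4%/12 = 2.2% = 0.022.
While 3% of the post-interest balance exceeds €30.00, each month B ← (B·(1+r))·(1 − 0.03), i.e. B shrinks by the factor (1+r)·0.97 = 0.99134.
This holds for months 1–348. Entering month 349 the balance is €976.68; 3% of the post-interest balance is now below €30.00, so the flat €30.00 minimum applies from here.
From month 349 a fixed €30.00 at rate r clears €976.68 in 58 more payments. Total: 348 + 58 = 406 months.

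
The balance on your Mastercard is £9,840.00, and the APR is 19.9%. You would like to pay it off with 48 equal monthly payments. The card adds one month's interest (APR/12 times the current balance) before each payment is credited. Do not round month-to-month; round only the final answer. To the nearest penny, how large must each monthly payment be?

£298.91

Monthly rate r = 19.9%/12 = 1.65833% = 0.0165833.
Level-payment amortization: P = B₀·r / (1 − (1+r)^(−n)) = 9840.00·0.0165833 / (1 − 1.01658^(−48)).
Denominator 1 − (1+r)^(−48) = 0.545915469.
P = 163.18 / 0.545915469 ≈ 298.91.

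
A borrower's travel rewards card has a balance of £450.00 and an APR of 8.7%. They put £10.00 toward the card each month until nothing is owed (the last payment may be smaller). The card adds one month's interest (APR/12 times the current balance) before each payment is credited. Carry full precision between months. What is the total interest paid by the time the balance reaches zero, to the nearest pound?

£97

Monthly rate r = 8.7%/12 = 0.725% = 0.00725.
Payoff takes n = ⌈−ln(1 − rB₀/P)/ln(1+r)⌉ = ⌈54.666⌉ = 55 payments; the last is £6.66.
Total paid = 54·£10.00 + £6.66 = £546.66.
Total interest = total paid − principal = £546.66 − £450.00 = £96.66.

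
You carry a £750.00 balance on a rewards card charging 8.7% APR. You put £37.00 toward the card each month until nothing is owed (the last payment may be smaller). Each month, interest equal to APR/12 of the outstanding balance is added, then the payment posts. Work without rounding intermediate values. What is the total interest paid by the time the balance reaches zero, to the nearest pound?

£64

Monthly rate r = 8.7%/12 = 0.725% = 0.00725.
Payoff takes n = ⌈−ln(1 − rB₀/P)/ln(1+r)⌉ = ⌈22.003⌉ = 23 payments; the last is £0.12.
Total paid = 22·£37.00 + £0.12 = £814.12.
Total interest = total paid − principal = £814.12 − £750.00 = £64.12.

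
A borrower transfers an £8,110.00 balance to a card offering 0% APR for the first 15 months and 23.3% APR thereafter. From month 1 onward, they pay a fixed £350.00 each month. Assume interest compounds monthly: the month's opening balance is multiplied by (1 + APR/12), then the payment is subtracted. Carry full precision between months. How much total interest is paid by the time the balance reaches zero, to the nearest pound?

Promo months 1–15 at r₀ = 0%/12 = 0; months 16+ at r₁ = 23.3%/12 = 0.0194167.
After month 15 (no interest yet): B = £8,110.00 − 15·£350.00 = £2,860.00.
Then at r₁ with £350.00/mo: n₂ = −ln(1 − r₁·B/P)/ln(1+r₁) ≈ 8.98 → 9 more payments.
Total paid = 23·£350.00 + £344.35 = £8,394.35; interest = £8,394.35 − £8,110.00 = £284.35.

£284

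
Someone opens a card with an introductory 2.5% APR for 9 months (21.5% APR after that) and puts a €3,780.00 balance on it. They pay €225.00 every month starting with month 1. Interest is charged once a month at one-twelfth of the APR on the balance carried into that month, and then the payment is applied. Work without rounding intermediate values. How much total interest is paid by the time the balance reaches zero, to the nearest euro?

Promo months 1–9 at r₀ = 2.5%/12 = 0.00208333; months 10+ at r₁ = 21.5%/12 = 0.0179167.
After month 9: iterate B ← B·(1+r₀) − €225.00 for 9 months → €1,809.51.
Then at r₁ with €225.00/mo: n₂ = −ln(1 − r₁·B/P)/ln(1+r₁) ≈ 8.76 → 9 more payments.
Total paid = 17·€225.00 + €171.75 = €3,996.75; interest = €3,996.75 − €3,780.00 = €216.75.

€217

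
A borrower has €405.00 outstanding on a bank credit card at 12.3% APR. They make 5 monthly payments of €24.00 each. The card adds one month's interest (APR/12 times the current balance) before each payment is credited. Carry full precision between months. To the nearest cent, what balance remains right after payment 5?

Monthly rate r = 12.3%/12 = 1.025% = 0.01025.
Each month: B ← B·(1+r) − €24.00.
Month 1: interest €4.15; balance after payment €385.15.
Month 2: interest €3.95; balance after payment €365.10.
Month 3: interest €3.74; balance after payment €344.84.
Month 4: interest €3.53; balance after payment €324.38.
Month 5: interest €3.32; balance after payment €303.70.

€303.70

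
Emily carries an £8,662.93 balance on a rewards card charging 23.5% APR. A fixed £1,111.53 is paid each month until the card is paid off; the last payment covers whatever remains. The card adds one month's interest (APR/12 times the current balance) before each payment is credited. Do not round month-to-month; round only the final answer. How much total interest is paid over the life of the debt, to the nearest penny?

Monthly rate r = 23.5%/12 = 1.95833% = 0.0195833.
Payoff takes n = ⌈−ln(1 − rB₀/P)/ln(1+r)⌉ = ⌈8.539⌉ = 9 payments; the last is £602.25.
Total paid = 8·£1,111.53 + £602.25 = £9,494.49.
Total interest = total paid − principal = £9,494.49 − £8,662.93 = £831.56.

£831.56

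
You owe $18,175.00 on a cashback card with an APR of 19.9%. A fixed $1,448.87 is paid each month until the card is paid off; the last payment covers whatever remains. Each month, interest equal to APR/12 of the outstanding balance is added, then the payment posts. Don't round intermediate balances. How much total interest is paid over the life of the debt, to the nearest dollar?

$2,372

Monthly rate r = 19.9%/12 = 1.65833% = 0.0165833.
Payoff takes n = ⌈−ln(1 − rB₀/P)/ln(1+r)⌉ = ⌈14.180⌉ = 15 payments; the last is $262.83.
Total paid = 14·$1,448.87 + $262.83 = $20,547.01.
Total interest = total paid − principal = $20,547.01 − $18,175.00 = $2,372.01.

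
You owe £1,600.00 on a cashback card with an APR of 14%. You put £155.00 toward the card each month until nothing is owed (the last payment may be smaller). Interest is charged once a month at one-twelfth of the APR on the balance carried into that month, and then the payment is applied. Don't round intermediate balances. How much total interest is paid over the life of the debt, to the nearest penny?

Monthly rate r = 14%/12 = 1.16667% = 0.0116667.
Payoff takes n = ⌈−ln(1 − rB₀/P)/ln(1+r)⌉ = ⌈11.063⌉ = 12 payments; the last is £9.83.
Total paid = 11·£155.00 + £9.83 = £1,714.83.
Total interest = total paid − principal = £1,714.83 − £1,600.00 = £114.83.

£114.83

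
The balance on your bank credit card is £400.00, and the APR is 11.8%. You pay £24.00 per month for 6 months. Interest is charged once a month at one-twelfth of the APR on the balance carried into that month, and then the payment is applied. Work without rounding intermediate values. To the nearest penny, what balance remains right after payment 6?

Monthly rate r = 11.8%/12 = 0.983333% = 0.00983333.
Each month: B ← B·(1+r) − £24.00.
Month 1: interest £3.93; balance after payment £379.93.
Month 2: interest £3.74; balance after payment £359.67.
Month 3: interest £3.54; balance after payment £339.21.
Month 4: interest £3.34; balance after payment £318.54.
Month 5: interest £3.13; balance after payment £297.67.
Month 6: interest £2.93; balance after payment £276.60.

£276.60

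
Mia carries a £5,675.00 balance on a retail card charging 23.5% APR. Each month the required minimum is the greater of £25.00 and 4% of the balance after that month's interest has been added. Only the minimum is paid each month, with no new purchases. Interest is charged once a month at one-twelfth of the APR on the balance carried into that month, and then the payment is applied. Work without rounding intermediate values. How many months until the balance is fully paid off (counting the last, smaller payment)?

138 months

Monthly rate r = 23.5%/12 = 1.95833% = 0.0195833.
While 4% of the post-interest balance exceeds £25.00, each month B ← (B·(1+r))·(1 − 0.04), i.e. B shrinks by the factor (1+r)·0.96 = 0.9788.
This holds for months 1–104. Entering month 105 the balance is £611.14; 4% of the post-interest balance is now below £25.00, so the flat £25.00 minimum applies from here.
From month 105 a fixed £25.00 at rate r clears £611.14 in 34 more payments. Total: 104 + 34 = 138 months.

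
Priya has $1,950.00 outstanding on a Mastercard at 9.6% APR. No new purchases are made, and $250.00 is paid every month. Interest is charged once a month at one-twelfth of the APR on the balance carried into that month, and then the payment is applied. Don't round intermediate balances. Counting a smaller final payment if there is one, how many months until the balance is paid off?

Monthly rate r = 9.6%/12 = 0.8% = 0.008.
Recurrence: B ← B·(1+r) − $250.00.
Month 1: interest $15.60; balance after payment $1,715.60.
Month 2: interest $13.72; balance after payment $1,479.32.
Closed form: n = −ln(1 − rB₀/P)/ln(1+r) = −ln(0.9376)/ln(1.008) ≈ 8.086, so the balance reaches zero during payment 9.

9 payments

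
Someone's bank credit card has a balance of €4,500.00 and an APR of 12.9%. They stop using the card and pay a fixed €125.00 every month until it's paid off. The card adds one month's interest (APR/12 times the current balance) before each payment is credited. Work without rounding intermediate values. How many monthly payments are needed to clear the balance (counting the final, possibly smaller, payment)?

Monthly rate r = 12.9%/12 = 1.075% = 0.01075.
Recurrence: B ← B·(1+r) − €125.00.
Month 1: interest €48.38; balance after payment €4,423.38.
Month 2: interest €47.55; balance after payment €4,345.93.
Closed form: n = −ln(1 − rB₀/P)/ln(1+r) = −ln(0.613)/ln(1.01075) ≈ 45.769, so the balance reaches zero during payment 46.

46 payments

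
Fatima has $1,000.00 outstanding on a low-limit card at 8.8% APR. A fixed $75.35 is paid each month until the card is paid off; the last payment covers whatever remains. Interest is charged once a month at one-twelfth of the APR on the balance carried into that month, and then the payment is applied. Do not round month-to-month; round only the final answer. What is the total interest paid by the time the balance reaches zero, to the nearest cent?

$55.93

Monthly rate r = 8.8%/12 = 0.733333% = 0.00733333.
Payoff takes n = ⌈−ln(1 − rB₀/P)/ln(1+r)⌉ = ⌈14.014⌉ = 15 payments; the last is $1.03.
Total paid = 14·$75.35 + $1.03 = $1,055.93.
Total interest = total paid − principal = $1,055.93 − $1,000.00 = $55.93.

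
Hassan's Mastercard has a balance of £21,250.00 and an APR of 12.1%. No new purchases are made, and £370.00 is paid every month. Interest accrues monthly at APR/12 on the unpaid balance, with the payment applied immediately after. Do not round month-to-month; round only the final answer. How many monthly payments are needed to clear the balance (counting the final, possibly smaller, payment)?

87 payments

Monthly rate r = 12.1%/12 = 1.00833% = 0.0100833.
Recurrence: B ← B·(1+r) − £370.00.
Month 1: interest £214.27; balance after payment £21,094.27.
Month 2: interest £212.70; balance after payment £20,936.97.
Closed form: n = −ln(1 − rB₀/P)/ln(1+r) = −ln(0.42089)/ln(1.01008) ≈ 86.255, so the balance reaches zero during payment 87.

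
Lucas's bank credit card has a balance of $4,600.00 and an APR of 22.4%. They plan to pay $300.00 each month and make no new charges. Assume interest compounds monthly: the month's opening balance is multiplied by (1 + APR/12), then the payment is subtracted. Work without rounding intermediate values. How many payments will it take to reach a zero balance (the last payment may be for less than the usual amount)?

Monthly rate r = 22.4%/12 = 1.86667% = 0.0186667.
Recurrence: B ← B·(1+r) − $300.00.
Month 1: interest $85.87; balance after payment $4,385.87.
Month 2: interest $81.87; balance after payment $4,167.74.
Closed form: n = −ln(1 − rB₀/P)/ln(1+r) = −ln(0.71378)/ln(1.01867) ≈ 18.231, so the balance reaches zero during payment 19.

19 payments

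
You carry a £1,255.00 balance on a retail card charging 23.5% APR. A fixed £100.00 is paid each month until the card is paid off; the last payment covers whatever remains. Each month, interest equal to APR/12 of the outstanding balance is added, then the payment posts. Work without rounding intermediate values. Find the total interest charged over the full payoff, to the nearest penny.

Monthly rate r = 23.5%/12 = 1.95833% = 0.0195833.
Payoff takes n = ⌈−ln(1 − rB₀/P)/ln(1+r)⌉ = ⌈14.544⌉ = 15 payments; the last is £54.60.
Total paid = 14·£100.00 + £54.60 = £1,454.60.
Total interest = total paid − principal = £1,454.60 − £1,255.00 = £199.60.

£199.60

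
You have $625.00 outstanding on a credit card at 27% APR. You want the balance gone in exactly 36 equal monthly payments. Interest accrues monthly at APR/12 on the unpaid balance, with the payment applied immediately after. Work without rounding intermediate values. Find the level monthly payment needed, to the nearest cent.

$25.52

Monthly rate r = 27%/12 = 2.25% = 0.0225.
Level-payment amortization: P = B₀·r / (1 − (1+r)^(−n)) = 625.00·0.0225 / (1 − 1.0225^(−36)).
Denominator 1 − (1+r)^(−36) = 0.55112998.
P = 14.0625 / 0.55112998 ≈ 25.52.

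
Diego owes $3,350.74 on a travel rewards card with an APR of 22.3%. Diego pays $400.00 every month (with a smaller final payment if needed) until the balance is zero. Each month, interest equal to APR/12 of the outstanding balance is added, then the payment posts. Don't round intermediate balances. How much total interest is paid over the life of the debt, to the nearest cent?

$325.79

Monthly rate r = 22.3%/12 = 1.85833% = 0.0185833.
Payoff takes n = ⌈−ln(1 − rB₀/P)/ln(1+r)⌉ = ⌈9.190⌉ = 10 payments; the last is $76.53.
Total paid = 9·$400.00 + $76.53 = $3,676.53.
Total interest = total paid − principal = $3,676.53 − $3,350.74 = $325.79.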